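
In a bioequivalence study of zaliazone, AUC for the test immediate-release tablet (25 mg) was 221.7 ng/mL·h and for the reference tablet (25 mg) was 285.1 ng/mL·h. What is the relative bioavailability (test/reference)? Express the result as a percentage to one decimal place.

F_rel = (AUC_test/D_test) / (AUC_ref/D_ref)
      = (221.7/25) / (285.1/25)
      = 8.868 / 11.404 = 0.7776 = 77.76%

F_rel = 77.8%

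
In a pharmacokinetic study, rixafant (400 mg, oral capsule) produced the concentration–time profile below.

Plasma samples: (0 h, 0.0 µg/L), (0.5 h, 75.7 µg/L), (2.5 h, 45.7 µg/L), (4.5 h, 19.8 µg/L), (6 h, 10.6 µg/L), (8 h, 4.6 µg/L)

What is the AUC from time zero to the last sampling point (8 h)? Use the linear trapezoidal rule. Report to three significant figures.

AUC = 244 µg/L·h

Trapezoidal AUC_0→8:
  [0→0.5]: (0.0+75.7)/2 × 0.5 = 18.925
  [0.5→2.5]: (75.7+45.7)/2 × 2 = 121.4
  [2.5→4.5]: (45.7+19.8)/2 × 2 = 65.5
  [4.5→6]: (19.8+10.6)/2 × 1.5 = 22.8
  [6→8]: (10.6+4.6)/2 × 2 = 15.2
  Sum = 243.825 µg/L·h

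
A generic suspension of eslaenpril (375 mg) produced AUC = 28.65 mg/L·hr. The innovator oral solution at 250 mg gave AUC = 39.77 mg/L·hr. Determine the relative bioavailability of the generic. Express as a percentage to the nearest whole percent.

F_rel = 48%

F_rel = (AUC_test/D_test) / (AUC_ref/D_ref)
      = (28.65/375) / (39.77/250)
      = 0.0764 / 0.15908 = 0.4803 = 48.03%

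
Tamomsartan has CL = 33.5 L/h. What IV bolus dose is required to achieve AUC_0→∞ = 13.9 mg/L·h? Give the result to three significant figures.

Dose_iv = CL × AUC_0→∞
     = 33.5 × 13.9 = 465.65 mg

Dose = 466 mg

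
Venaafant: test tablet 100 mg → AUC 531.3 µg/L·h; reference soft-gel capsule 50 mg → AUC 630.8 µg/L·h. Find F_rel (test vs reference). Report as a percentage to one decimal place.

F_rel = 42.1%

F_rel = (AUC_test/D_test) / (AUC_ref/D_ref)
      = (531.3/100) / (630.8/50)
      = 5.313 / 12.616 = 0.4211 = 42.11%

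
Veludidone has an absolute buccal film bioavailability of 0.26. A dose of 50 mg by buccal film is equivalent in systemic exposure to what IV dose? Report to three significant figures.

D_iv = 13.0 mg

Systemic exposure from an extravascular dose = F × D_ev, so the equivalent IV dose is F × D_ev.
D_iv = F × D_ev = 0.26 × 50 = 13 mg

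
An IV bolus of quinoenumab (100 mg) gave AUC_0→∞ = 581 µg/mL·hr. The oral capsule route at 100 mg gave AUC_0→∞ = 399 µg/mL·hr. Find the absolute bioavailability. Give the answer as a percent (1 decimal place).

F = 68.7%

F = (AUC_ev / D_ev) / (AUC_iv / D_iv)
  = (399/100) / (581/100)
  = 3.99 / 5.81 = 0.6867
  = 68.67%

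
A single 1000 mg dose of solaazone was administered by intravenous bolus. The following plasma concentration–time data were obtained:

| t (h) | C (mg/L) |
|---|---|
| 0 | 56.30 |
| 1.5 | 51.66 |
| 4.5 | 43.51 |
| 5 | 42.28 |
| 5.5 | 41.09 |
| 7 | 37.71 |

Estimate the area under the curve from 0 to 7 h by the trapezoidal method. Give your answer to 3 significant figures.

AUC = 325 mg/L·h

Trapezoidal AUC_0→7:
  [0→1.5]: (56.30+51.66)/2 × 1.5 = 80.97
  [1.5→4.5]: (51.66+43.51)/2 × 3 = 142.755
  [4.5→5]: (43.51+42.28)/2 × 0.5 = 21.4475
  [5→5.5]: (42.28+41.09)/2 × 0.5 = 20.8425
  [5.5→7]: (41.09+37.71)/2 × 1.5 = 59.1
  Sum = 325.115 mg/L·h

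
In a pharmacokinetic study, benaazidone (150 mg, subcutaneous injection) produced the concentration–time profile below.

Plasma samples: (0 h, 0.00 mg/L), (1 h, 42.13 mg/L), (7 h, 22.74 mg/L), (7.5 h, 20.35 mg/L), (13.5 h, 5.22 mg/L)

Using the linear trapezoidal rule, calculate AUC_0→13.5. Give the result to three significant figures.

AUC = 303 mg/L·h

Trapezoidal AUC_0→13.5:
  [0→1]: (0.00+42.13)/2 × 1 = 21.065
  [1→7]: (42.13+22.74)/2 × 6 = 194.61
  [7→7.5]: (22.74+20.35)/2 × 0.5 = 10.7725
  [7.5→13.5]: (20.35+5.22)/2 × 6 = 76.71
  Sum = 303.1575 mg/L·h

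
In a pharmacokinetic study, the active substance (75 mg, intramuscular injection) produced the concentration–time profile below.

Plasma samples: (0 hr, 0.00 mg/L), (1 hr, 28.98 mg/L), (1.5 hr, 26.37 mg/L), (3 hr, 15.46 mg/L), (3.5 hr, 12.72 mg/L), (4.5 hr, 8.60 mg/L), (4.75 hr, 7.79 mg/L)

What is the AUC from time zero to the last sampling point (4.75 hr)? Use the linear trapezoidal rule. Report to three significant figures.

AUC = 79.5 mg/L·hr

Trapezoidal AUC_0→4.75:
  [0→1]: (0.00+28.98)/2 × 1 = 14.49
  [1→1.5]: (28.98+26.37)/2 × 0.5 = 13.8375
  [1.5→3]: (26.37+15.46)/2 × 1.5 = 31.3725
  [3→3.5]: (15.46+12.72)/2 × 0.5 = 7.045
  [3.5→4.5]: (12.72+8.60)/2 × 1 = 10.66
  [4.5→4.75]: (8.60+7.79)/2 × 0.25 = 2.04875
  Sum = 79.45375 mg/L·hr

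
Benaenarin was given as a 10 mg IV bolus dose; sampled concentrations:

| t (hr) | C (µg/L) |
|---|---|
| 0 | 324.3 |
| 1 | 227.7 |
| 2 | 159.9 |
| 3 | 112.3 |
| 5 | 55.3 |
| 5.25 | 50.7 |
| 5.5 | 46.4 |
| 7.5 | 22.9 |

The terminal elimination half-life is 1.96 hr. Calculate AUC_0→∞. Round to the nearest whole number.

Trapezoidal AUC_0→7.5:
  [0→1]: (324.3+227.7)/2 × 1 = 276.0
  [1→2]: (227.7+159.9)/2 × 1 = 193.8
  [2→3]: (159.9+112.3)/2 × 1 = 136.1
  [3→5]: (112.3+55.3)/2 × 2 = 167.6
  [5→5.25]: (55.3+50.7)/2 × 0.25 = 13.25
  [5.25→5.5]: (50.7+46.4)/2 × 0.25 = 12.1375
  [5.5→7.5]: (46.4+22.9)/2 × 2 = 69.3
  Sum = 868.1875 µg/L·hr
k_e = ln2 / t½ = 0.693147 / 1.96 = 0.3536 hr^-1
Extrapolated tail: C_last / k_e = 22.9 / 0.3536 = 64.762
AUC_0→∞ = 868.1875 + 64.762 = 932.9495 µg/L·hr

AUC = 933 µg/L·hr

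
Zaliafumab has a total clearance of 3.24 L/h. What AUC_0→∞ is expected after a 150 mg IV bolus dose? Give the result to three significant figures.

AUC_0→∞ = Dose_iv / CL
        = 150 / 3.24 = 46.2963 mg/L·h

AUC = 46.3 mg/L·h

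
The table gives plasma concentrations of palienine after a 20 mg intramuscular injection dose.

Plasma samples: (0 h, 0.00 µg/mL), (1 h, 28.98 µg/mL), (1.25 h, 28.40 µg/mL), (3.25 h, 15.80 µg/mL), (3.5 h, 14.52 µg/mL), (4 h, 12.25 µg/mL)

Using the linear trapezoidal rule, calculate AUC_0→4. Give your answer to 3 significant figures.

Trapezoidal AUC_0→4:
  [0→1]: (0.00+28.98)/2 × 1 = 14.49
  [1→1.25]: (28.98+28.40)/2 × 0.25 = 7.1725
  [1.25→3.25]: (28.40+15.80)/2 × 2 = 44.2
  [3.25→3.5]: (15.80+14.52)/2 × 0.25 = 3.79
  [3.5→4]: (14.52+12.25)/2 × 0.5 = 6.6925
  Sum = 76.345 µg/mL·h

AUC = 76.3 µg/mL·h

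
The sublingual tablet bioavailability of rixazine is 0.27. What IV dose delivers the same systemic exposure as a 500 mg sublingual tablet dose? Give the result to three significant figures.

D_iv = 135 mg

Systemic exposure from an extravascular dose = F × D_ev, so the equivalent IV dose is F × D_ev.
D_iv = F × D_ev = 0.27 × 500 = 135 mg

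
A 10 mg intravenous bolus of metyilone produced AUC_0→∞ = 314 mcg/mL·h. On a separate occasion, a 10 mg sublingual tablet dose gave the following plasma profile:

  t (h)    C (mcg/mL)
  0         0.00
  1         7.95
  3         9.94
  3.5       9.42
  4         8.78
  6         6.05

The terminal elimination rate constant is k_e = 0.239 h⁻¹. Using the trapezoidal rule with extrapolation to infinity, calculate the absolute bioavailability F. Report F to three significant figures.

Trapezoidal AUC_0→6 (sublingual tablet):
  [0→1]: (0.00+7.95)/2 × 1 = 3.975
  [1→3]: (7.95+9.94)/2 × 2 = 17.89
  [3→3.5]: (9.94+9.42)/2 × 0.5 = 4.84
  [3.5→4]: (9.42+8.78)/2 × 0.5 = 4.55
  [4→6]: (8.78+6.05)/2 × 2 = 14.83
  Sum = 46.085 mcg/mL·h
Tail: C_last/k_e = 6.05/0.239 = 25.314
AUC_0→∞ (sublingual tablet) = 46.085 + 25.314 = 71.399 mcg/mL·h
F = (AUC_ev/D_ev)/(AUC_iv/D_iv) = (71.399/10)/(314/10) = 7.1399/31.4 = 0.2274

F = 0.227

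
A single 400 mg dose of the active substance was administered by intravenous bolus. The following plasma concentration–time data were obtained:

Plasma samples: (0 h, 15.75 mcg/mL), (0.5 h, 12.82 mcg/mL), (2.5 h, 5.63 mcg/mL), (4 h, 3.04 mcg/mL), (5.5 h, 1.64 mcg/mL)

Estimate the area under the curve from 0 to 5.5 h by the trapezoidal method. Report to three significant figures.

AUC = 35.6 mcg/mL·h

Trapezoidal AUC_0→5.5:
  [0→0.5]: (15.75+12.82)/2 × 0.5 = 7.1425
  [0.5→2.5]: (12.82+5.63)/2 × 2 = 18.45
  [2.5→4]: (5.63+3.04)/2 × 1.5 = 6.5025
  [4→5.5]: (3.04+1.64)/2 × 1.5 = 3.51
  Sum = 35.605 mcg/mL·h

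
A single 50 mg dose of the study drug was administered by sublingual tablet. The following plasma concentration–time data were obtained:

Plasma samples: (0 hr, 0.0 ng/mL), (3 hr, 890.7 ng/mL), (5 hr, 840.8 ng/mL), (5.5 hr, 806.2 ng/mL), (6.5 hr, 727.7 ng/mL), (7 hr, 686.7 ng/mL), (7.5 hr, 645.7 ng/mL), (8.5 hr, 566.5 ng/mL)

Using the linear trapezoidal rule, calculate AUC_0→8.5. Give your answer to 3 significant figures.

Trapezoidal AUC_0→8.5:
  [0→3]: (0.0+890.7)/2 × 3 = 1336.05
  [3→5]: (890.7+840.8)/2 × 2 = 1731.5
  [5→5.5]: (840.8+806.2)/2 × 0.5 = 411.75
  [5.5→6.5]: (806.2+727.7)/2 × 1 = 766.95
  [6.5→7]: (727.7+686.7)/2 × 0.5 = 353.6
  [7→7.5]: (686.7+645.7)/2 × 0.5 = 333.1
  [7.5→8.5]: (645.7+566.5)/2 × 1 = 606.1
  Sum = 5539.05 ng/mL·hr

AUC = 5540 ng/mL·hr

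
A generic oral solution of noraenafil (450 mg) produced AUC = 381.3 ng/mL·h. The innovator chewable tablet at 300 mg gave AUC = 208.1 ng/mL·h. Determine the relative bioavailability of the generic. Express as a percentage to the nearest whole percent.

F_rel = (AUC_test/D_test) / (AUC_ref/D_ref)
      = (381.3/450) / (208.1/300)
      = 0.847333 / 0.693667 = 1.2215 = 122.15%

F_rel = 122%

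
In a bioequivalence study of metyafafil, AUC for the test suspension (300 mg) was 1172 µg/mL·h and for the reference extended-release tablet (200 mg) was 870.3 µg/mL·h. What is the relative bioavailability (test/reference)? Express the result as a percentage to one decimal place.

F_rel = (AUC_test/D_test) / (AUC_ref/D_ref)
      = (1172/300) / (870.3/200)
      = 3.90667 / 4.3515 = 0.8978 = 89.78%

F_rel = 89.8%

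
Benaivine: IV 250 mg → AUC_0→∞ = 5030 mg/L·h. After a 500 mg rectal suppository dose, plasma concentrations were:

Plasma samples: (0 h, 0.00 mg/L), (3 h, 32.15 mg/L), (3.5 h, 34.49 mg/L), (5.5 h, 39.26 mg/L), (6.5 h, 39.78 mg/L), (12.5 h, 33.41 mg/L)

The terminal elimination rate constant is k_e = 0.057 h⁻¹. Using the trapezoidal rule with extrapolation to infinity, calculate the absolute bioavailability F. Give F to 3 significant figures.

F = 0.0978

Trapezoidal AUC_0→12.5 (rectal suppository):
  [0→3]: (0.00+32.15)/2 × 3 = 48.225
  [3→3.5]: (32.15+34.49)/2 × 0.5 = 16.66
  [3.5→5.5]: (34.49+39.26)/2 × 2 = 73.75
  [5.5→6.5]: (39.26+39.78)/2 × 1 = 39.52
  [6.5→12.5]: (39.78+33.41)/2 × 6 = 219.57
  Sum = 397.725 mg/L·h
Tail: C_last/k_e = 33.41/0.057 = 586.140
AUC_0→∞ (rectal suppository) = 397.725 + 586.140 = 983.865 mg/L·h
F = (AUC_ev/D_ev)/(AUC_iv/D_iv) = (983.865/500)/(5030/250) = 1.96773/20.12 = 0.0978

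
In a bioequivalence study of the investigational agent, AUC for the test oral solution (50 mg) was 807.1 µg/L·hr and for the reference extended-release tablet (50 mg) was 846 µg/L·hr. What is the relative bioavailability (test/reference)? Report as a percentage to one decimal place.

F_rel = 95.4%

F_rel = (AUC_test/D_test) / (AUC_ref/D_ref)
      = (807.1/50) / (846/50)
      = 16.142 / 16.92 = 0.9540 = 95.40%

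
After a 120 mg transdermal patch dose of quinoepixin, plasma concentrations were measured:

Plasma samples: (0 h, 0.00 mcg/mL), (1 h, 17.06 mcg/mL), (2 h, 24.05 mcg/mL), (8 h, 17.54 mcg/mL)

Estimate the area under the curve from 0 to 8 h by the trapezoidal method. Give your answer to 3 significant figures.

AUC = 154 mcg/mL·h

Trapezoidal AUC_0→8:
  [0→1]: (0.00+17.06)/2 × 1 = 8.53
  [1→2]: (17.06+24.05)/2 × 1 = 20.555
  [2→8]: (24.05+17.54)/2 × 6 = 124.77
  Sum = 153.855 mcg/mL·h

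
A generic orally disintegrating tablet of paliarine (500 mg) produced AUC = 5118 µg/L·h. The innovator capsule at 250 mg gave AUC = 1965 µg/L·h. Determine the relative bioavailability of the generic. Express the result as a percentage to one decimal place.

F_rel = 130.2%

F_rel = (AUC_test/D_test) / (AUC_ref/D_ref)
      = (5118/500) / (1965/250)
      = 10.236 / 7.86 = 1.3023 = 130.23%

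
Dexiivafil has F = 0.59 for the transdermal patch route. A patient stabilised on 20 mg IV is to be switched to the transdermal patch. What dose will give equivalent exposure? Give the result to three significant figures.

For equal systemic exposure: F × D_ev = D_iv
D_ev = D_iv / F = 20 / 0.59 = 33.8983 mg

D_transdermal = 33.9 mg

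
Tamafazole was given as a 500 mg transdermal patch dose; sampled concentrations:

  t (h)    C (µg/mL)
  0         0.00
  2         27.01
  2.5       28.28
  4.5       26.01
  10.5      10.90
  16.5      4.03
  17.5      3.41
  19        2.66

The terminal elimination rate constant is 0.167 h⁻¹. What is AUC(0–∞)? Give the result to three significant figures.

AUC = 275 µg/mL·h

Trapezoidal AUC_0→19:
  [0→2]: (0.00+27.01)/2 × 2 = 27.01
  [2→2.5]: (27.01+28.28)/2 × 0.5 = 13.8225
  [2.5→4.5]: (28.28+26.01)/2 × 2 = 54.29
  [4.5→10.5]: (26.01+10.90)/2 × 6 = 110.73
  [10.5→16.5]: (10.90+4.03)/2 × 6 = 44.79
  [16.5→17.5]: (4.03+3.41)/2 × 1 = 3.72
  [17.5→19]: (3.41+2.66)/2 × 1.5 = 4.5525
  Sum = 258.915 µg/mL·h
Extrapolated tail: C_last / k_e = 2.66 / 0.167 = 15.928
AUC_0→∞ = 258.915 + 15.928 = 274.843 µg/mL·h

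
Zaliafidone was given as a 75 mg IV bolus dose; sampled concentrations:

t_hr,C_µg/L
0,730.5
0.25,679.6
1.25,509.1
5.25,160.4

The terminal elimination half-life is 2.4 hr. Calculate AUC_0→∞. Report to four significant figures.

Trapezoidal AUC_0→5.25:
  [0→0.25]: (730.5+679.6)/2 × 0.25 = 176.2625
  [0.25→1.25]: (679.6+509.1)/2 × 1 = 594.35
  [1.25→5.25]: (509.1+160.4)/2 × 4 = 1339.0
  Sum = 2109.6125 µg/L·hr
k_e = ln2 / t½ = 0.693147 / 2.4 = 0.2888 hr^-1
Extrapolated tail: C_last / k_e = 160.4 / 0.2888 = 555.402
AUC_0→∞ = 2109.6125 + 555.402 = 2665.0145 µg/L·hr

AUC = 2665 µg/L·hr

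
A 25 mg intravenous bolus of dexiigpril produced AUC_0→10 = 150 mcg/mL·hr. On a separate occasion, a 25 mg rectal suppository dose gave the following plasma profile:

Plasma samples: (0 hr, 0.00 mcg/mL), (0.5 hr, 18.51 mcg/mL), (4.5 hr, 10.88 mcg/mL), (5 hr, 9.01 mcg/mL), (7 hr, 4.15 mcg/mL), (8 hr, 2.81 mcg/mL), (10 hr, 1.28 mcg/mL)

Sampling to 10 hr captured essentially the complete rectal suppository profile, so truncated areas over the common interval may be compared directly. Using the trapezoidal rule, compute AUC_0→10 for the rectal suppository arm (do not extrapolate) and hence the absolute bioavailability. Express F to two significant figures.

Trapezoidal AUC_0→10 (rectal suppository):
  [0→0.5]: (0.00+18.51)/2 × 0.5 = 4.6275
  [0.5→4.5]: (18.51+10.88)/2 × 4 = 58.78
  [4.5→5]: (10.88+9.01)/2 × 0.5 = 4.9725
  [5→7]: (9.01+4.15)/2 × 2 = 13.16
  [7→8]: (4.15+2.81)/2 × 1 = 3.48
  [8→10]: (2.81+1.28)/2 × 2 = 4.09
  Sum = 89.11 mcg/mL·hr
F = (AUC_ev/D_ev)/(AUC_iv/D_iv) = (89.11/25)/(150/25) = 3.5644/6 = 0.5941

F = 0.59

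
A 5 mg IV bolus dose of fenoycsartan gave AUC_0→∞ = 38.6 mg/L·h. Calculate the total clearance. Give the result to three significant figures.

CL = 0.130 L/h

CL = Dose_iv / AUC_0→∞
   = 5 / 38.6 = 0.129534 L/h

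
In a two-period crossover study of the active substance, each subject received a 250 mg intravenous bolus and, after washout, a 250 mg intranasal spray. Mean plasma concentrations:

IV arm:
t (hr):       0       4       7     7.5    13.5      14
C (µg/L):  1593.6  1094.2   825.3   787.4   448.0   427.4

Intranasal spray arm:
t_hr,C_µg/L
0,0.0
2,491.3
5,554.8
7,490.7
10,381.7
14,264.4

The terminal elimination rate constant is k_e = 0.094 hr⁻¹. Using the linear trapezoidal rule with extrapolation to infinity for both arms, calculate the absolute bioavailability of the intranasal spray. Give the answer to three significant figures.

F = 0.497

Trapezoidal AUC_0→14 (IV):
  [0→4]: (1593.6+1094.2)/2 × 4 = 5375.6
  [4→7]: (1094.2+825.3)/2 × 3 = 2879.25
  [7→7.5]: (825.3+787.4)/2 × 0.5 = 403.175
  [7.5→13.5]: (787.4+448.0)/2 × 6 = 3706.2
  [13.5→14]: (448.0+427.4)/2 × 0.5 = 218.85
  Sum = 12583.075 µg/L·hr
IV tail: 427.4/0.094 = 4546.809; AUC_iv,0→∞ = 12583.075 + 4546.809 = 17129.884 µg/L·hr
Trapezoidal AUC_0→14 (intranasal spray):
  [0→2]: (0.0+491.3)/2 × 2 = 491.3
  [2→5]: (491.3+554.8)/2 × 3 = 1569.15
  [5→7]: (554.8+490.7)/2 × 2 = 1045.5
  [7→10]: (490.7+381.7)/2 × 3 = 1308.6
  [10→14]: (381.7+264.4)/2 × 4 = 1292.2
  Sum = 5706.75 µg/L·hr
intranasal spray tail: 264.4/0.094 = 2812.766; AUC_ev,0→∞ = 5706.75 + 2812.766 = 8519.516 µg/L·hr
F = (AUC_ev/D_ev)/(AUC_iv/D_iv) = (8519.516/250)/(17129.884/250) = 34.078064/68.519536 = 0.4973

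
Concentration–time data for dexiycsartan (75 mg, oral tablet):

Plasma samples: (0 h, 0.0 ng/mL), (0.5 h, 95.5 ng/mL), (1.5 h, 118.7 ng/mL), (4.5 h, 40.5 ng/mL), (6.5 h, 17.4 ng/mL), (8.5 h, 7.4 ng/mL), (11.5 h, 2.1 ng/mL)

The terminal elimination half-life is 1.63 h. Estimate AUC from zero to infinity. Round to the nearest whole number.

AUC = 472 ng/mL·h

Trapezoidal AUC_0→11.5:
  [0→0.5]: (0.0+95.5)/2 × 0.5 = 23.875
  [0.5→1.5]: (95.5+118.7)/2 × 1 = 107.1
  [1.5→4.5]: (118.7+40.5)/2 × 3 = 238.8
  [4.5→6.5]: (40.5+17.4)/2 × 2 = 57.9
  [6.5→8.5]: (17.4+7.4)/2 × 2 = 24.8
  [8.5→11.5]: (7.4+2.1)/2 × 3 = 14.25
  Sum = 466.725 ng/mL·h
k_e = ln2 / t½ = 0.693147 / 1.63 = 0.4252 h^-1
Extrapolated tail: C_last / k_e = 2.1 / 0.4252 = 4.939
AUC_0→∞ = 466.725 + 4.939 = 471.664 ng/mL·h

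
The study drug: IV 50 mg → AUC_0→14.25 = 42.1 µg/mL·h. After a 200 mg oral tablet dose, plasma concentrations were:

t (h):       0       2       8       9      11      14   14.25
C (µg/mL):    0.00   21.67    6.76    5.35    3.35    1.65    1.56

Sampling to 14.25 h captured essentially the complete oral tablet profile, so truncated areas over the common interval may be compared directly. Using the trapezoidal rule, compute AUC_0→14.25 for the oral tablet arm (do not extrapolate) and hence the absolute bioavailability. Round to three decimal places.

F = 0.770

Trapezoidal AUC_0→14.25 (oral tablet):
  [0→2]: (0.00+21.67)/2 × 2 = 21.67
  [2→8]: (21.67+6.76)/2 × 6 = 85.29
  [8→9]: (6.76+5.35)/2 × 1 = 6.055
  [9→11]: (5.35+3.35)/2 × 2 = 8.7
  [11→14]: (3.35+1.65)/2 × 3 = 7.5
  [14→14.25]: (1.65+1.56)/2 × 0.25 = 0.40125
  Sum = 129.61625 µg/mL·h
F = (AUC_ev/D_ev)/(AUC_iv/D_iv) = (129.61625/200)/(42.1/50) = 0.64808125/0.842 = 0.7697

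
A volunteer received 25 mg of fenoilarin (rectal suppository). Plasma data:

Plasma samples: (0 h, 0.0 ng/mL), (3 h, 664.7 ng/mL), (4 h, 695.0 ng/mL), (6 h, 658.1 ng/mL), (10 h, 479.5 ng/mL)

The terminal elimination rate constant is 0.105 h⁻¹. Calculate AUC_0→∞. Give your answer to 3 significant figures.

Trapezoidal AUC_0→10:
  [0→3]: (0.0+664.7)/2 × 3 = 997.05
  [3→4]: (664.7+695.0)/2 × 1 = 679.85
  [4→6]: (695.0+658.1)/2 × 2 = 1353.1
  [6→10]: (658.1+479.5)/2 × 4 = 2275.2
  Sum = 5305.2 ng/mL·h
Extrapolated tail: C_last / k_e = 479.5 / 0.105 = 4566.667
AUC_0→∞ = 5305.2 + 4566.667 = 9871.867 ng/mL·h

AUC = 9870 ng/mL·h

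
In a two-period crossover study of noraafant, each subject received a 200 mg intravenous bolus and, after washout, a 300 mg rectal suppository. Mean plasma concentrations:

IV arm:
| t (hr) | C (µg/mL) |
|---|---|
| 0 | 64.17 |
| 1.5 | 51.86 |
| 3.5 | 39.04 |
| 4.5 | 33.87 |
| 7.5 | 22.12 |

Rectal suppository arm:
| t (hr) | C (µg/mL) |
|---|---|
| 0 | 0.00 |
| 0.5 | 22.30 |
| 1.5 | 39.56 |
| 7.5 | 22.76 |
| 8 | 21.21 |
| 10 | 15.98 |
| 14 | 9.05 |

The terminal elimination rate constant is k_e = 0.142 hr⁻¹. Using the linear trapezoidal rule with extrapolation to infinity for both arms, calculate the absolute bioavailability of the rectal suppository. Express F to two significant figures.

Trapezoidal AUC_0→7.5 (IV):
  [0→1.5]: (64.17+51.86)/2 × 1.5 = 87.0225
  [1.5→3.5]: (51.86+39.04)/2 × 2 = 90.9
  [3.5→4.5]: (39.04+33.87)/2 × 1 = 36.455
  [4.5→7.5]: (33.87+22.12)/2 × 3 = 83.985
  Sum = 298.3625 µg/mL·hr
IV tail: 22.12/0.142 = 155.775; AUC_iv,0→∞ = 298.3625 + 155.775 = 454.1375 µg/mL·hr
Trapezoidal AUC_0→14 (rectal suppository):
  [0→0.5]: (0.00+22.30)/2 × 0.5 = 5.575
  [0.5→1.5]: (22.30+39.56)/2 × 1 = 30.93
  [1.5→7.5]: (39.56+22.76)/2 × 6 = 186.96
  [7.5→8]: (22.76+21.21)/2 × 0.5 = 10.9925
  [8→10]: (21.21+15.98)/2 × 2 = 37.19
  [10→14]: (15.98+9.05)/2 × 4 = 50.06
  Sum = 321.7075 µg/mL·hr
rectal suppository tail: 9.05/0.142 = 63.732; AUC_ev,0→∞ = 321.7075 + 63.732 = 385.4395 µg/mL·hr
F = (AUC_ev/D_ev)/(AUC_iv/D_iv) = (385.4395/300)/(454.1375/200) = 1.2848/2.2706875 = 0.5658

F = 0.57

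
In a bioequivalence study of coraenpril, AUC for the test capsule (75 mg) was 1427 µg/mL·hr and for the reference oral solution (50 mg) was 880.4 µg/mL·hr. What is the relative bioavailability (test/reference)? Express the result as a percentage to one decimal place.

F_rel = (AUC_test/D_test) / (AUC_ref/D_ref)
      = (1427/75) / (880.4/50)
      = 19.0267 / 17.608 = 1.0806 = 108.06%

F_rel = 108.1%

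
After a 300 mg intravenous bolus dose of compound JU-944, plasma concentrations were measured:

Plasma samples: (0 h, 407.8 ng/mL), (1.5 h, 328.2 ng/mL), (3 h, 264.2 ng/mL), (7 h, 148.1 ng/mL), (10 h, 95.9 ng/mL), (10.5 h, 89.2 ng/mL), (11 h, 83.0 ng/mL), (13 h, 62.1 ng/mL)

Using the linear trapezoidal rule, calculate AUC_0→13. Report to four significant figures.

AUC = 2421 ng/mL·h

Trapezoidal AUC_0→13:
  [0→1.5]: (407.8+328.2)/2 × 1.5 = 552.0
  [1.5→3]: (328.2+264.2)/2 × 1.5 = 444.3
  [3→7]: (264.2+148.1)/2 × 4 = 824.6
  [7→10]: (148.1+95.9)/2 × 3 = 366.0
  [10→10.5]: (95.9+89.2)/2 × 0.5 = 46.275
  [10.5→11]: (89.2+83.0)/2 × 0.5 = 43.05
  [11→13]: (83.0+62.1)/2 × 2 = 145.1
  Sum = 2421.325 ng/mL·h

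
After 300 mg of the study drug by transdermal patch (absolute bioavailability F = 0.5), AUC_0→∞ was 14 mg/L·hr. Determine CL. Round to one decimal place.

CL = 10.7 L/hr

CL = F × Dose / AUC_0→∞
   = 0.5 × 300 / 14 = 10.7143 L/hr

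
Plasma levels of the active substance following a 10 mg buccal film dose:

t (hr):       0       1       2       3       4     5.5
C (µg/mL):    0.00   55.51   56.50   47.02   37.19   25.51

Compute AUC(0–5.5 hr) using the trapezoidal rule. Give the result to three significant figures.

AUC = 225 µg/mL·hr

Trapezoidal AUC_0→5.5:
  [0→1]: (0.00+55.51)/2 × 1 = 27.755
  [1→2]: (55.51+56.50)/2 × 1 = 56.005
  [2→3]: (56.50+47.02)/2 × 1 = 51.76
  [3→4]: (47.02+37.19)/2 × 1 = 42.105
  [4→5.5]: (37.19+25.51)/2 × 1.5 = 47.025
  Sum = 224.65 µg/mL·hr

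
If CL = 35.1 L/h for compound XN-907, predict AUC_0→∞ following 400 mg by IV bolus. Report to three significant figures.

AUC = 11.4 mg/L·h

AUC_0→∞ = Dose_iv / CL
        = 400 / 35.1 = 11.396 mg/L·h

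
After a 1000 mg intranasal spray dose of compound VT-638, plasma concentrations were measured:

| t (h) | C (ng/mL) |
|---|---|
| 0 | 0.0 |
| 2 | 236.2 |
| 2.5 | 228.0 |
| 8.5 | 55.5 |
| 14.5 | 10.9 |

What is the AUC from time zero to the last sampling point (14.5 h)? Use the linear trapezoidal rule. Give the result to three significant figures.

AUC = 1400 ng/mL·h

Trapezoidal AUC_0→14.5:
  [0→2]: (0.0+236.2)/2 × 2 = 236.2
  [2→2.5]: (236.2+228.0)/2 × 0.5 = 116.05
  [2.5→8.5]: (228.0+55.5)/2 × 6 = 850.5
  [8.5→14.5]: (55.5+10.9)/2 × 6 = 199.2
  Sum = 1401.95 ng/mL·h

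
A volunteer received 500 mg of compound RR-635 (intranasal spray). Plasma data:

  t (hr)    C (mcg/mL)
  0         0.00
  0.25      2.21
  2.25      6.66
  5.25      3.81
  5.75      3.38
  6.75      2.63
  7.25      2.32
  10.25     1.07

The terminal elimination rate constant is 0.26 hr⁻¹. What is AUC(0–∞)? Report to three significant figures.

Trapezoidal AUC_0→10.25:
  [0→0.25]: (0.00+2.21)/2 × 0.25 = 0.27625
  [0.25→2.25]: (2.21+6.66)/2 × 2 = 8.87
  [2.25→5.25]: (6.66+3.81)/2 × 3 = 15.705
  [5.25→5.75]: (3.81+3.38)/2 × 0.5 = 1.7975
  [5.75→6.75]: (3.38+2.63)/2 × 1 = 3.005
  [6.75→7.25]: (2.63+2.32)/2 × 0.5 = 1.2375
  [7.25→10.25]: (2.32+1.07)/2 × 3 = 5.085
  Sum = 35.97625 mcg/mL·hr
Extrapolated tail: C_last / k_e = 1.07 / 0.26 = 4.115
AUC_0→∞ = 35.97625 + 4.115 = 40.09125 mcg/mL·hr

AUC = 40.1 mcg/mL·hr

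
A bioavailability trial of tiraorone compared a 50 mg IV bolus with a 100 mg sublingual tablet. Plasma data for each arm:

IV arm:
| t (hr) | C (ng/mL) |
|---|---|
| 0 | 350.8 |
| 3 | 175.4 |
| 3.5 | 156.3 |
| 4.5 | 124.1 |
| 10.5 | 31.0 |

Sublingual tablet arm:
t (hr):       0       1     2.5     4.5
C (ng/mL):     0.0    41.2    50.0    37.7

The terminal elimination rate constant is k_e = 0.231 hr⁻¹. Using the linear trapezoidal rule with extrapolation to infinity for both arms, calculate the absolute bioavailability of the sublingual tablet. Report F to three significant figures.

F = 0.105

Trapezoidal AUC_0→10.5 (IV):
  [0→3]: (350.8+175.4)/2 × 3 = 789.3
  [3→3.5]: (175.4+156.3)/2 × 0.5 = 82.925
  [3.5→4.5]: (156.3+124.1)/2 × 1 = 140.2
  [4.5→10.5]: (124.1+31.0)/2 × 6 = 465.3
  Sum = 1477.725 ng/mL·hr
IV tail: 31.0/0.231 = 134.199; AUC_iv,0→∞ = 1477.725 + 134.199 = 1611.924 ng/mL·hr
Trapezoidal AUC_0→4.5 (sublingual tablet):
  [0→1]: (0.0+41.2)/2 × 1 = 20.6
  [1→2.5]: (41.2+50.0)/2 × 1.5 = 68.4
  [2.5→4.5]: (50.0+37.7)/2 × 2 = 87.7
  Sum = 176.7 ng/mL·hr
sublingual tablet tail: 37.7/0.231 = 163.203; AUC_ev,0→∞ = 176.7 + 163.203 = 339.903 ng/mL·hr
F = (AUC_ev/D_ev)/(AUC_iv/D_iv) = (339.903/100)/(1611.924/50) = 3.39903/32.23848 = 0.1054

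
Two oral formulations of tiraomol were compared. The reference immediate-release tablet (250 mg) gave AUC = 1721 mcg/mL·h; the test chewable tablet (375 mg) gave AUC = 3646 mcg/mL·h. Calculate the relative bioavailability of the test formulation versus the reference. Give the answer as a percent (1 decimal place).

F_rel = 141.2%

F_rel = (AUC_test/D_test) / (AUC_ref/D_ref)
      = (3646/375) / (1721/250)
      = 9.72267 / 6.884 = 1.4124 = 141.24%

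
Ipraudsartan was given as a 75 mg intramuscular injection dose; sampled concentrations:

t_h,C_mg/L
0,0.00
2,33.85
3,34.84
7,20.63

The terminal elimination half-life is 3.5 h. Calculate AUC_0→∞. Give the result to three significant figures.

AUC = 283 mg/L·h

Trapezoidal AUC_0→7:
  [0→2]: (0.00+33.85)/2 × 2 = 33.85
  [2→3]: (33.85+34.84)/2 × 1 = 34.345
  [3→7]: (34.84+20.63)/2 × 4 = 110.94
  Sum = 179.135 mg/L·h
k_e = ln2 / t½ = 0.693147 / 3.5 = 0.1980 h^-1
Extrapolated tail: C_last / k_e = 20.63 / 0.198 = 104.192
AUC_0→∞ = 179.135 + 104.192 = 283.327 mg/L·h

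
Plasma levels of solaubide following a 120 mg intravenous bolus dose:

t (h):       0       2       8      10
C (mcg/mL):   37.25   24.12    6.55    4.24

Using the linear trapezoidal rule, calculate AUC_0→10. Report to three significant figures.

AUC = 164 mcg/mL·h

Trapezoidal AUC_0→10:
  [0→2]: (37.25+24.12)/2 × 2 = 61.37
  [2→8]: (24.12+6.55)/2 × 6 = 92.01
  [8→10]: (6.55+4.24)/2 × 2 = 10.79
  Sum = 164.17 mcg/mL·h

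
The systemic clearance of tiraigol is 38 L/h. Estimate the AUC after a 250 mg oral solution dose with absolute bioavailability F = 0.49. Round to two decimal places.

AUC = 3.22 mg/L·h

AUC_0→∞ = F × Dose / CL
        = 0.49 × 250 / 38 = 3.22368 mg/L·h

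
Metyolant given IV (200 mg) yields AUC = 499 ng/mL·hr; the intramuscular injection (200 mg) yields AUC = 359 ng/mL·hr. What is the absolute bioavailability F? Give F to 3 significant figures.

F = 0.719

F = (AUC_ev / D_ev) / (AUC_iv / D_iv)
  = (359/200) / (499/200)
  = 1.795 / 2.495 = 0.7194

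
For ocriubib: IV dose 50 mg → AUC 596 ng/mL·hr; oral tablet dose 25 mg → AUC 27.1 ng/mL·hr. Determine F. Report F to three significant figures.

F = 0.0909

F = (AUC_ev / D_ev) / (AUC_iv / D_iv)
  = (27.1/25) / (596/50)
  = 1.084 / 11.92 = 0.0909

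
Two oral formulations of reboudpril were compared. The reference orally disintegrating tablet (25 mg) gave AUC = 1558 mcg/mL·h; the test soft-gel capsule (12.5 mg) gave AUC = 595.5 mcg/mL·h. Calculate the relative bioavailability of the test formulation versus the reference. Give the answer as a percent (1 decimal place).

F_rel = (AUC_test/D_test) / (AUC_ref/D_ref)
      = (595.5/12.5) / (1558/25)
      = 47.64 / 62.32 = 0.7644 = 76.44%

F_rel = 76.4%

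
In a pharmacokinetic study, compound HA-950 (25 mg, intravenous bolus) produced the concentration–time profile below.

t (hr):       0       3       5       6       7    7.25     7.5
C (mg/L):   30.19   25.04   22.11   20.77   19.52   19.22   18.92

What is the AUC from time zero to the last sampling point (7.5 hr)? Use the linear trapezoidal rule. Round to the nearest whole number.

AUC = 181 mg/L·hr

Trapezoidal AUC_0→7.5:
  [0→3]: (30.19+25.04)/2 × 3 = 82.845
  [3→5]: (25.04+22.11)/2 × 2 = 47.15
  [5→6]: (22.11+20.77)/2 × 1 = 21.44
  [6→7]: (20.77+19.52)/2 × 1 = 20.145
  [7→7.25]: (19.52+19.22)/2 × 0.25 = 4.8425
  [7.25→7.5]: (19.22+18.92)/2 × 0.25 = 4.7675
  Sum = 181.19 mg/L·hr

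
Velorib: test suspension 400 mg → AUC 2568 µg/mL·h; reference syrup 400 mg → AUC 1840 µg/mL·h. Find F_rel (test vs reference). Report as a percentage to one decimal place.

F_rel = (AUC_test/D_test) / (AUC_ref/D_ref)
      = (2568/400) / (1840/400)
      = 6.42 / 4.6 = 1.3957 = 139.57%

F_rel = 139.6%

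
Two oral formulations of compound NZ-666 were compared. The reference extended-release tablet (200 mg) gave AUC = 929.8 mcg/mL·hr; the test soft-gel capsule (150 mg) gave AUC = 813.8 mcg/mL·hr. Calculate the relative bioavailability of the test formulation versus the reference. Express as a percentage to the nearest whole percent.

F_rel = 117%

F_rel = (AUC_test/D_test) / (AUC_ref/D_ref)
      = (813.8/150) / (929.8/200)
      = 5.42533 / 4.649 = 1.1670 = 116.70%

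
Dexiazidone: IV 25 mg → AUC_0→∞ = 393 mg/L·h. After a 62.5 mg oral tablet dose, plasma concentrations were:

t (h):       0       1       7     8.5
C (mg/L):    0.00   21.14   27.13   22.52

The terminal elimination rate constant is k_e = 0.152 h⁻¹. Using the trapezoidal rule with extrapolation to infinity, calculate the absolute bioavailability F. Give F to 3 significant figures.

F = 0.347

Trapezoidal AUC_0→8.5 (oral tablet):
  [0→1]: (0.00+21.14)/2 × 1 = 10.57
  [1→7]: (21.14+27.13)/2 × 6 = 144.81
  [7→8.5]: (27.13+22.52)/2 × 1.5 = 37.2375
  Sum = 192.6175 mg/L·h
Tail: C_last/k_e = 22.52/0.152 = 148.158
AUC_0→∞ (oral tablet) = 192.6175 + 148.158 = 340.7755 mg/L·h
F = (AUC_ev/D_ev)/(AUC_iv/D_iv) = (340.7755/62.5)/(393/25) = 5.452408/15.72 = 0.3468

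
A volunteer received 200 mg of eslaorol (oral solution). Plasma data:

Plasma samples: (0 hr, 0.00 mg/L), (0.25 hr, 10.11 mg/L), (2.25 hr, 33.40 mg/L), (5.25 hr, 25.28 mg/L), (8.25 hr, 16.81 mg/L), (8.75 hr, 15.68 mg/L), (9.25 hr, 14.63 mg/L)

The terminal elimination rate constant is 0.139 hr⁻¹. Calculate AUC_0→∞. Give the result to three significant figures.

Trapezoidal AUC_0→9.25:
  [0→0.25]: (0.00+10.11)/2 × 0.25 = 1.26375
  [0.25→2.25]: (10.11+33.40)/2 × 2 = 43.51
  [2.25→5.25]: (33.40+25.28)/2 × 3 = 88.02
  [5.25→8.25]: (25.28+16.81)/2 × 3 = 63.135
  [8.25→8.75]: (16.81+15.68)/2 × 0.5 = 8.1225
  [8.75→9.25]: (15.68+14.63)/2 × 0.5 = 7.5775
  Sum = 211.62875 mg/L·hr
Extrapolated tail: C_last / k_e = 14.63 / 0.139 = 105.252
AUC_0→∞ = 211.62875 + 105.252 = 316.88075 mg/L·hr

AUC = 317 mg/L·hr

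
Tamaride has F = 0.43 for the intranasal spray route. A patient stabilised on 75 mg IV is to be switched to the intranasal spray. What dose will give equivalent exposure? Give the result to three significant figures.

D_intranasal = 174 mg

For equal systemic exposure: F × D_ev = D_iv
D_ev = D_iv / F = 75 / 0.43 = 174.419 mg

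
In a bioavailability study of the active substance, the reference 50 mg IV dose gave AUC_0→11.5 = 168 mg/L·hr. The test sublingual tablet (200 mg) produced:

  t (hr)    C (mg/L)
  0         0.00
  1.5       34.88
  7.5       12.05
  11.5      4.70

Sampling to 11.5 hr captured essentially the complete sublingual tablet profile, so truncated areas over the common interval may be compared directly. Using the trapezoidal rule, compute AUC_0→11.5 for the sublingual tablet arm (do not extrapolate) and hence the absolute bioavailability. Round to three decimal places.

F = 0.298

Trapezoidal AUC_0→11.5 (sublingual tablet):
  [0→1.5]: (0.00+34.88)/2 × 1.5 = 26.16
  [1.5→7.5]: (34.88+12.05)/2 × 6 = 140.79
  [7.5→11.5]: (12.05+4.70)/2 × 4 = 33.5
  Sum = 200.45 mg/L·hr
F = (AUC_ev/D_ev)/(AUC_iv/D_iv) = (200.45/200)/(168/50) = 1.00225/3.36 = 0.2983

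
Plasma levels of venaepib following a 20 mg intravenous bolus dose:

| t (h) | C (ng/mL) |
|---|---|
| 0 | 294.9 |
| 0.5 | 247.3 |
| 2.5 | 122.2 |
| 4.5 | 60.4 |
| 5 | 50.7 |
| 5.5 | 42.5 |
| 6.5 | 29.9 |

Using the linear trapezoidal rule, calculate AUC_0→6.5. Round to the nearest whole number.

AUC = 775 ng/mL·h

Trapezoidal AUC_0→6.5:
  [0→0.5]: (294.9+247.3)/2 × 0.5 = 135.55
  [0.5→2.5]: (247.3+122.2)/2 × 2 = 369.5
  [2.5→4.5]: (122.2+60.4)/2 × 2 = 182.6
  [4.5→5]: (60.4+50.7)/2 × 0.5 = 27.775
  [5→5.5]: (50.7+42.5)/2 × 0.5 = 23.3
  [5.5→6.5]: (42.5+29.9)/2 × 1 = 36.2
  Sum = 774.925 ng/mL·h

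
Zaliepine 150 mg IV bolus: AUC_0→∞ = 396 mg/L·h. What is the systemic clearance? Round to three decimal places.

CL = 0.379 L/h

CL = Dose_iv / AUC_0→∞
   = 150 / 396 = 0.378788 L/h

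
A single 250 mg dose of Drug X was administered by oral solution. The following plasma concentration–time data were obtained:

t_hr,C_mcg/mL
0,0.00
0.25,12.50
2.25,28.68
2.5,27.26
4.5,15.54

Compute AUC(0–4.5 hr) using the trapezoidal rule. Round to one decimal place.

Trapezoidal AUC_0→4.5:
  [0→0.25]: (0.00+12.50)/2 × 0.25 = 1.5625
  [0.25→2.25]: (12.50+28.68)/2 × 2 = 41.18
  [2.25→2.5]: (28.68+27.26)/2 × 0.25 = 6.9925
  [2.5→4.5]: (27.26+15.54)/2 × 2 = 42.8
  Sum = 92.535 mcg/mL·hr

AUC = 92.5 mcg/mL·hr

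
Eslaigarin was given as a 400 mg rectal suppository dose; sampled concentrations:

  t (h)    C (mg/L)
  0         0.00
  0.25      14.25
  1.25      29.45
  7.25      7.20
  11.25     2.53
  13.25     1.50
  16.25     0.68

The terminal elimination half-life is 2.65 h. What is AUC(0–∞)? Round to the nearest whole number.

AUC = 163 mg/L·h

Trapezoidal AUC_0→16.25:
  [0→0.25]: (0.00+14.25)/2 × 0.25 = 1.78125
  [0.25→1.25]: (14.25+29.45)/2 × 1 = 21.85
  [1.25→7.25]: (29.45+7.20)/2 × 6 = 109.95
  [7.25→11.25]: (7.20+2.53)/2 × 4 = 19.46
  [11.25→13.25]: (2.53+1.50)/2 × 2 = 4.03
  [13.25→16.25]: (1.50+0.68)/2 × 3 = 3.27
  Sum = 160.34125 mg/L·h
k_e = ln2 / t½ = 0.693147 / 2.65 = 0.2616 h^-1
Extrapolated tail: C_last / k_e = 0.68 / 0.2616 = 2.599
AUC_0→∞ = 160.34125 + 2.599 = 162.94025 mg/L·h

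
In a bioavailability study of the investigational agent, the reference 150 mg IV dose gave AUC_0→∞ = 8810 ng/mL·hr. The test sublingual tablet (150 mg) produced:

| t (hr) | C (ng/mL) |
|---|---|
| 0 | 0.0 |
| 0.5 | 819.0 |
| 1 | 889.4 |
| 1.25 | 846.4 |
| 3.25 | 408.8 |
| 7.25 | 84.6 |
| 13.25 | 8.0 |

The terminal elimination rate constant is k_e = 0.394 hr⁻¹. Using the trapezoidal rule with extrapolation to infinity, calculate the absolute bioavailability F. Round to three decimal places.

F = 0.385

Trapezoidal AUC_0→13.25 (sublingual tablet):
  [0→0.5]: (0.0+819.0)/2 × 0.5 = 204.75
  [0.5→1]: (819.0+889.4)/2 × 0.5 = 427.1
  [1→1.25]: (889.4+846.4)/2 × 0.25 = 216.975
  [1.25→3.25]: (846.4+408.8)/2 × 2 = 1255.2
  [3.25→7.25]: (408.8+84.6)/2 × 4 = 986.8
  [7.25→13.25]: (84.6+8.0)/2 × 6 = 277.8
  Sum = 3368.625 ng/mL·hr
Tail: C_last/k_e = 8.0/0.394 = 20.305
AUC_0→∞ (sublingual tablet) = 3368.625 + 20.305 = 3388.93 ng/mL·hr
F = (AUC_ev/D_ev)/(AUC_iv/D_iv) = (3388.93/150)/(8810/150) = 22.5929/58.7333 = 0.3847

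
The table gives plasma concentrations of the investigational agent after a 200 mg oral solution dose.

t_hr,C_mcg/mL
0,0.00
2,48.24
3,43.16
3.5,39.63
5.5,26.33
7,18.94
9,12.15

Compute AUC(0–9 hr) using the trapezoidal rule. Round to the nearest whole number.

AUC = 246 mcg/mL·hr

Trapezoidal AUC_0→9:
  [0→2]: (0.00+48.24)/2 × 2 = 48.24
  [2→3]: (48.24+43.16)/2 × 1 = 45.7
  [3→3.5]: (43.16+39.63)/2 × 0.5 = 20.6975
  [3.5→5.5]: (39.63+26.33)/2 × 2 = 65.96
  [5.5→7]: (26.33+18.94)/2 × 1.5 = 33.9525
  [7→9]: (18.94+12.15)/2 × 2 = 31.09
  Sum = 245.64 mcg/mL·hr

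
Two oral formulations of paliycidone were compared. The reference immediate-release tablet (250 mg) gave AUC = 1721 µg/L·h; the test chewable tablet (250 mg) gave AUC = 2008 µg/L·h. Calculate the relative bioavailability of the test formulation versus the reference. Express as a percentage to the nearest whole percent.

F_rel = (AUC_test/D_test) / (AUC_ref/D_ref)
      = (2008/250) / (1721/250)
      = 8.032 / 6.884 = 1.1668 = 116.68%

F_rel = 117%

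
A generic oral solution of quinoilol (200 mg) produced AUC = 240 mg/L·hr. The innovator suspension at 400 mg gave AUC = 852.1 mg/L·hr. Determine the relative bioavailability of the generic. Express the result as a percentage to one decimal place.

F_rel = (AUC_test/D_test) / (AUC_ref/D_ref)
      = (240/200) / (852.1/400)
      = 1.2 / 2.13025 = 0.5633 = 56.33%

F_rel = 56.3%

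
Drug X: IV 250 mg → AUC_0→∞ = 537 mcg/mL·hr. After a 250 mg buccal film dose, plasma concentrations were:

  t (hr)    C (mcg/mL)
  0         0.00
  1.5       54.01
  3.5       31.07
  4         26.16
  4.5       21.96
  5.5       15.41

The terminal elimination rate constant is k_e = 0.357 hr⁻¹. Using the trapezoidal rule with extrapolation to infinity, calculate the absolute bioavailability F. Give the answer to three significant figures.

F = 0.398

Trapezoidal AUC_0→5.5 (buccal film):
  [0→1.5]: (0.00+54.01)/2 × 1.5 = 40.5075
  [1.5→3.5]: (54.01+31.07)/2 × 2 = 85.08
  [3.5→4]: (31.07+26.16)/2 × 0.5 = 14.3075
  [4→4.5]: (26.16+21.96)/2 × 0.5 = 12.03
  [4.5→5.5]: (21.96+15.41)/2 × 1 = 18.685
  Sum = 170.61 mcg/mL·hr
Tail: C_last/k_e = 15.41/0.357 = 43.165
AUC_0→∞ (buccal film) = 170.61 + 43.165 = 213.775 mcg/mL·hr
F = (AUC_ev/D_ev)/(AUC_iv/D_iv) = (213.775/250)/(537/250) = 0.8551/2.148 = 0.3981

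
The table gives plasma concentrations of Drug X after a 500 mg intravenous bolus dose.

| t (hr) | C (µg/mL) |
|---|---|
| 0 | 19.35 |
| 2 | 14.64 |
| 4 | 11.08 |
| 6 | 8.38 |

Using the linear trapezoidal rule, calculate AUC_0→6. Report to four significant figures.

Trapezoidal AUC_0→6:
  [0→2]: (19.35+14.64)/2 × 2 = 33.99
  [2→4]: (14.64+11.08)/2 × 2 = 25.72
  [4→6]: (11.08+8.38)/2 × 2 = 19.46
  Sum = 79.17 µg/mL·hr

AUC = 79.17 µg/mL·hr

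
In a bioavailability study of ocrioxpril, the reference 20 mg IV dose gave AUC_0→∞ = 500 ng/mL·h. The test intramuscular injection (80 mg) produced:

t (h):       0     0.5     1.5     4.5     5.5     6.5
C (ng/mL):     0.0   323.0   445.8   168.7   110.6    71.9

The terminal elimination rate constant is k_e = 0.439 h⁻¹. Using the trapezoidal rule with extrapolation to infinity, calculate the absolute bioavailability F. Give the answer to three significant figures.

F = 0.891

Trapezoidal AUC_0→6.5 (intramuscular injection):
  [0→0.5]: (0.0+323.0)/2 × 0.5 = 80.75
  [0.5→1.5]: (323.0+445.8)/2 × 1 = 384.4
  [1.5→4.5]: (445.8+168.7)/2 × 3 = 921.75
  [4.5→5.5]: (168.7+110.6)/2 × 1 = 139.65
  [5.5→6.5]: (110.6+71.9)/2 × 1 = 91.25
  Sum = 1617.8 ng/mL·h
Tail: C_last/k_e = 71.9/0.439 = 163.781
AUC_0→∞ (intramuscular injection) = 1617.8 + 163.781 = 1781.581 ng/mL·h
F = (AUC_ev/D_ev)/(AUC_iv/D_iv) = (1781.581/80)/(500/20) = 22.2698/25 = 0.8908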